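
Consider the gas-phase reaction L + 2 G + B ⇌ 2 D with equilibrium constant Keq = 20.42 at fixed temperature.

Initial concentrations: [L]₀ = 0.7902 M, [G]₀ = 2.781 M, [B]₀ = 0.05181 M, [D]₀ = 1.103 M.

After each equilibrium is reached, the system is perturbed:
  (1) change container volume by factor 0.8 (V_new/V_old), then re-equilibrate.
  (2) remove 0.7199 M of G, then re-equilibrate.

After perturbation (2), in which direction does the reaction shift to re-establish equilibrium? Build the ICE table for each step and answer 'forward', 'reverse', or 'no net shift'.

Q₀ = 3.842 vs Keq = 20.42 ⇒ Q<K, forward
Step 1:
                    L           G           B           D
  Initial      0.7902       2.781     0.05181       1.103
  Change     -0.03934    -0.07868    -0.03934     0.07868
  Equil        0.7509       2.702     0.01247       1.182
  solve Keq expr → x = 0.03934; check Q = 20.42
Then change container volume by factor 0.8 (V_new/V_old).
Step 2:
                    L           G           B           D
  Initial      0.9386       3.378     0.01559       1.477
  Change    -0.005344    -0.01069   -0.005344     0.01069
  Equil        0.9332       3.367     0.01024       1.488
  solve Keq expr → x = 0.005344; check Q = 20.42
Then remove 0.7199 M of G.
Step 3:
                    L           G           B           D
  Initial      0.9332       2.647     0.01024       1.488
  Change     0.005828     0.01166    0.005828    -0.01166
  Equil        0.9391       2.659     0.01607       1.476
  solve Keq expr → x = -0.005828; check Q = 20.42

Direction: reverse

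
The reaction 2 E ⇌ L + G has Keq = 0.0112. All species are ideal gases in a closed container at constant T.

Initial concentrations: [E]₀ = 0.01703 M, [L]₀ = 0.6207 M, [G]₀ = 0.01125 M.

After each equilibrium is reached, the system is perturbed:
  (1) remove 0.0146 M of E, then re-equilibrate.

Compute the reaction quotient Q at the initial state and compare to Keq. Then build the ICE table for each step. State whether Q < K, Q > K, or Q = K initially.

Q₀ = 24.08 vs Keq = 0.0112 ⇒ Q>K, reverse
Step 1:
                   E          L          G
  I          0.01703     0.6207    0.01125
  C          0.02244   -0.01122   -0.01122
  E          0.03947     0.6095 2.8632e-05
  solve Keq expr → x = -0.01122; check Q = 0.0112
Then remove 0.0146 M of E.
Step 2:
                   E          L          G
  I          0.02487     0.6095 2.8632e-05
  C       3.4463e-05 -1.7232e-05 -1.7232e-05
  E          0.02491     0.6095 1.1400e-05
  solve Keq expr → x = -1.7232e-05; check Q = 0.0112

Q₀ = 24.08; Q > K (proceeds reverse)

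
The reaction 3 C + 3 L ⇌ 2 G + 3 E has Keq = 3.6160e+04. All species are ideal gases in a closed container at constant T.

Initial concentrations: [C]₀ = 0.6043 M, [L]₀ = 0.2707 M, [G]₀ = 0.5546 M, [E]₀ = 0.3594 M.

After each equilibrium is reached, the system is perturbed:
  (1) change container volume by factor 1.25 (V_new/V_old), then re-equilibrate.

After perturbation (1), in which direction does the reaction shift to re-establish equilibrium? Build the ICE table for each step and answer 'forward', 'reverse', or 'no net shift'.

Direction: reverse

Q₀ = 3.262 vs Keq = 3.6160e+04 ⇒ Q<K, forward
Step 1:
                  C         L         G         E
  Initial    0.6043    0.2707    0.5546    0.3594
  Change    -0.2324   -0.2324    0.1549    0.2324
  Equil      0.3719   0.03828    0.7095    0.5918
  solve Keq expr → x = 0.07747; check Q = 3.6160e+04
Then change container volume by factor 1.25 (V_new/V_old).
Step 2:
                  C         L         G         E
  Initial    0.2975   0.03063    0.5676    0.4735
  Change   0.001963  0.001963 -0.001308 -0.001963
  Equil      0.2995   0.03259    0.5663    0.4715
  solve Keq expr → x = -6.5423e-04; check Q = 3.6160e+04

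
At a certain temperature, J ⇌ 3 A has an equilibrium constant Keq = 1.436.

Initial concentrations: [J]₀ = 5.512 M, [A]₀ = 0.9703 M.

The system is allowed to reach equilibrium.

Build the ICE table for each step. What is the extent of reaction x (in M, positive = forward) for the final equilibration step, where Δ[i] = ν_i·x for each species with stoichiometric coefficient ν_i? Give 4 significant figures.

x = 0.3274 M

Q₀ = 0.1657 vs Keq = 1.436 ⇒ Q<K, forward
Step 1:
                   J          A
  I            5.512     0.9703
  C          -0.3274     0.9823
  E            5.185      1.953
  solve Keq expr → x = 0.3274; check Q = 1.436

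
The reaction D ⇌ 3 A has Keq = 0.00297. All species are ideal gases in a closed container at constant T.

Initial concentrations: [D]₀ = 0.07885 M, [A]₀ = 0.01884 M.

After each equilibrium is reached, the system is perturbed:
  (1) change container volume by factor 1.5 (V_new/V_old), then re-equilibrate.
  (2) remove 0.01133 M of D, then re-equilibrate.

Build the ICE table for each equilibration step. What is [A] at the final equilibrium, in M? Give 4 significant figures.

[A]_eq = 0.04489 M

Q₀ = 8.4809e-05 vs Keq = 0.00297 ⇒ Q<K, forward
Step 1:
                   D          A
  init       0.07885    0.01884
  Δ         -0.01306    0.03919
  eq         0.06579    0.05803
  solve Keq expr → x = 0.01306; check Q = 0.00297
Then change container volume by factor 1.5 (V_new/V_old).
Step 2:
                   D          A
  init       0.04386    0.03868
  Δ        -0.003535    0.01061
  eq         0.04032    0.04929
  solve Keq expr → x = 0.003535; check Q = 0.00297
Then remove 0.01133 M of D.
Step 3:
                   D          A
  init       0.02899    0.04929
  Δ         0.001467    -0.0044
  eq         0.03046    0.04489
  solve Keq expr → x = -0.001467; check Q = 0.00297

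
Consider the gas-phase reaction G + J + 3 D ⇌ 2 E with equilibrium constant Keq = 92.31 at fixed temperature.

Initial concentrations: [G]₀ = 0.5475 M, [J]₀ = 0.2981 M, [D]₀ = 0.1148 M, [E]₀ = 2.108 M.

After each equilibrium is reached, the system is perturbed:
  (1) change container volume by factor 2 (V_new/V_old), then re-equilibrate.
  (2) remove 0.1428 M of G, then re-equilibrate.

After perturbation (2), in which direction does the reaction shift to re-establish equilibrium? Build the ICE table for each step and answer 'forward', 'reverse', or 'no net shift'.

Direction: reverse

Q₀ = 1.7996e+04 vs Keq = 92.31 ⇒ Q>K, reverse
Step 1:
                    G           J           D           E
  I            0.5475      0.2981      0.1148       2.108
  C            0.1296      0.1296      0.3889     -0.2593
  E            0.6771      0.4277      0.5037       1.849
  solve Keq expr → x = -0.1296; check Q = 92.31
Then change container volume by factor 2 (V_new/V_old).
Step 2:
                    G           J           D           E
  I            0.3386      0.2139      0.2519      0.9244
  C           0.05303     0.05303      0.1591     -0.1061
  E            0.3916      0.2669       0.411      0.8183
  solve Keq expr → x = -0.05303; check Q = 92.31
Then remove 0.1428 M of G.
Step 3:
                    G           J           D           E
  I            0.2488      0.2669       0.411      0.8183
  C           0.01357     0.01357     0.04072    -0.02714
  E            0.2624      0.2805      0.4517      0.7912
  solve Keq expr → x = -0.01357; check Q = 92.31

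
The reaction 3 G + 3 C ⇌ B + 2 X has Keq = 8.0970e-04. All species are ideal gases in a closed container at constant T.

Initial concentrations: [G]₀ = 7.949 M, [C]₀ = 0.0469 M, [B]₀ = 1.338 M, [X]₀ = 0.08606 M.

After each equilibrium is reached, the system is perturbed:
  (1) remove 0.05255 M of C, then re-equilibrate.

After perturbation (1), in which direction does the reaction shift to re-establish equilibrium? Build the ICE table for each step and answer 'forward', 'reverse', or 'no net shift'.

Direction: reverse

Q₀ = 0.1913 vs Keq = 8.0970e-04 ⇒ Q>K, reverse
Step 1:
                    G           C           B           X
  Initial       7.949      0.0469       1.338     0.08606
  Change       0.0873      0.0873     -0.0291     -0.0582
  Equil         8.036      0.1342       1.309     0.02786
  solve Keq expr → x = -0.0291; check Q = 8.0970e-04
Then remove 0.05255 M of C.
Step 2:
                    G           C           B           X
  Initial       8.036     0.08165       1.309     0.02786
  Change       0.0158      0.0158   -0.005267    -0.01053
  Equil         8.052     0.09745       1.304     0.01732
  solve Keq expr → x = -0.005267; check Q = 8.0970e-04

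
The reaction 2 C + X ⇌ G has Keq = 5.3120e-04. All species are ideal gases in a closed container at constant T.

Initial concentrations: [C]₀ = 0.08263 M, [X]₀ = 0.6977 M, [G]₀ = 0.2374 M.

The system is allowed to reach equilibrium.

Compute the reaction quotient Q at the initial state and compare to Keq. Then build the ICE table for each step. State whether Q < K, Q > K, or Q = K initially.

Q₀ = 49.84; Q > K (proceeds reverse)

Q₀ = 49.84 vs Keq = 5.3120e-04 ⇒ Q>K, reverse
Step 1:
                    C           X           G
  init        0.08263      0.6977      0.2374
  Δ            0.4745      0.2372     -0.2372
  eq           0.5571      0.9349  1.5415e-04
  solve Keq expr → x = -0.2372; check Q = 5.3120e-04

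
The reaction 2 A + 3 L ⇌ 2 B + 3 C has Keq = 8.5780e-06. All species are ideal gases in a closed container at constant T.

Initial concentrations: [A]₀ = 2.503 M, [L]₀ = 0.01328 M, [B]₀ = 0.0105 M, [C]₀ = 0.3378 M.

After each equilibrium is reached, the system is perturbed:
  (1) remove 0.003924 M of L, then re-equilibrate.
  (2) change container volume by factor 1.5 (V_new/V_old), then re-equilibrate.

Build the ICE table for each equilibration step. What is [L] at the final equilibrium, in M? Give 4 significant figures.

Q₀ = 0.2896 vs Keq = 8.5780e-06 ⇒ Q>K, reverse
Step 1:
                  A         L         B         C
  I           2.503   0.01328    0.0105    0.3378
  C          0.0103   0.01546   -0.0103  -0.01546
  E           2.513   0.02874 1.9593e-04    0.3223
  solve Keq expr → x = -0.005152; check Q = 8.5780e-06
Then remove 0.003924 M of L.
Step 2:
                  A         L         B         C
  I           2.513   0.02481 1.9593e-04    0.3223
  C       3.8141e-05 5.7211e-05 -3.8141e-05 -5.7211e-05
  E           2.513   0.02487 1.5779e-04    0.3223
  solve Keq expr → x = -1.9070e-05; check Q = 8.5780e-06
Then change container volume by factor 1.5 (V_new/V_old).
Step 3:
                  A         L         B         C
  I           1.676   0.01658 1.0519e-04    0.2149
  C               0         0         0         0
  E           1.676   0.01658 1.0519e-04    0.2149
  solve Keq expr → x = 0; check Q = 8.5780e-06

[L]_eq = 0.01658 M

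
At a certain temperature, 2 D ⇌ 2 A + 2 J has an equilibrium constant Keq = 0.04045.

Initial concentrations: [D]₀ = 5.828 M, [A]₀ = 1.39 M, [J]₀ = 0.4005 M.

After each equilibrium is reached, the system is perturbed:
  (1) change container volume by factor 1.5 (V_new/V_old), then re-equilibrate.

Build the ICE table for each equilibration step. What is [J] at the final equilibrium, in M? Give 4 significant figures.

Q₀ = 0.009124 vs Keq = 0.04045 ⇒ Q<K, forward
Step 1:
                    D           A           J
  Initial       5.828        1.39      0.4005
  Change      -0.2719      0.2719      0.2719
  Equil         5.556       1.662      0.6724
  solve Keq expr → x = 0.1359; check Q = 0.04045
Then change container volume by factor 1.5 (V_new/V_old).
Step 2:
                    D           A           J
  Initial       3.704       1.108      0.4483
  Change      -0.1315      0.1315      0.1315
  Equil         3.573       1.239      0.5797
  solve Keq expr → x = 0.06574; check Q = 0.04045

[J]_eq = 0.5797 M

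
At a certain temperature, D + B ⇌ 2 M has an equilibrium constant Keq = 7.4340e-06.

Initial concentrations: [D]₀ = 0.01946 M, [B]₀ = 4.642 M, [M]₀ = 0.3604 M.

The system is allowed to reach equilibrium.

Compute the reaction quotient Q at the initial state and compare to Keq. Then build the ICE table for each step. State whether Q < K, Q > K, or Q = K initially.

Q₀ = 1.438; Q > K (proceeds reverse)

Q₀ = 1.438 vs Keq = 7.4340e-06 ⇒ Q>K, reverse
Step 1:
                  D         B         M
  I         0.01946     4.642    0.3604
  C          0.1789    0.1789   -0.3577
  E          0.1983     4.821  0.002666
  solve Keq expr → x = -0.1789; check Q = 7.4340e-06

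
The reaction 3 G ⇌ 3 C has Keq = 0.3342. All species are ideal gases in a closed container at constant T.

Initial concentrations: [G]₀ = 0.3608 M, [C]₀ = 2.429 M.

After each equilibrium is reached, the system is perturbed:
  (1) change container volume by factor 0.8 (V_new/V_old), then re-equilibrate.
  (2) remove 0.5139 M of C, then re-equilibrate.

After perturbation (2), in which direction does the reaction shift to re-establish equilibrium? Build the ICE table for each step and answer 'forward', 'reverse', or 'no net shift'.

Direction: forward

Q₀ = 305.1 vs Keq = 0.3342 ⇒ Q>K, reverse
Step 1:
                  G         C
  I          0.3608     2.429
  C           1.286    -1.286
  E           1.647     1.143
  solve Keq expr → x = -0.4287; check Q = 0.3342
Then change container volume by factor 0.8 (V_new/V_old).
Step 2:
                  G         C
  I           2.059     1.429
  C               0         0
  E           2.059     1.429
  solve Keq expr → x = 0; check Q = 0.3342
Then remove 0.5139 M of C.
Step 3:
                  G         C
  I           2.059    0.9147
  C         -0.3034    0.3034
  E           1.755     1.218
  solve Keq expr → x = 0.1011; check Q = 0.3342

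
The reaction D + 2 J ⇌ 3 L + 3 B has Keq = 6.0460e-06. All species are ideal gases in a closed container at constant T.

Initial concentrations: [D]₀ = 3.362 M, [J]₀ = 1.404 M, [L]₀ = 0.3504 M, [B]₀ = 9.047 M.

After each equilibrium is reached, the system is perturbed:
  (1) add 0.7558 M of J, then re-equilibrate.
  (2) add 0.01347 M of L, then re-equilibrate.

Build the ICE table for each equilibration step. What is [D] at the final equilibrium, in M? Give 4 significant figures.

Q₀ = 4.807 vs Keq = 6.0460e-06 ⇒ Q>K, reverse
Step 1:
                    D           J           L           B
  init          3.362       1.404      0.3504       9.047
  Δ            0.1153      0.2307      -0.346      -0.346
  eq            3.477       1.635    0.004402       8.701
  solve Keq expr → x = -0.1153; check Q = 6.0460e-06
Then add 0.7558 M of J.
Step 2:
                    D           J           L           B
  init          3.477        2.39    0.004402       8.701
  Δ       -4.2229e-04 -8.4458e-04    0.001267    0.001267
  eq            3.477        2.39    0.005669       8.702
  solve Keq expr → x = 4.2229e-04; check Q = 6.0460e-06
Then add 0.01347 M of L.
Step 3:
                    D           J           L           B
  init          3.477        2.39     0.01914       8.702
  Δ          0.004482    0.008963    -0.01344    -0.01344
  eq            3.481       2.399    0.005694       8.689
  solve Keq expr → x = -0.004482; check Q = 6.0460e-06

[D]_eq = 3.481 M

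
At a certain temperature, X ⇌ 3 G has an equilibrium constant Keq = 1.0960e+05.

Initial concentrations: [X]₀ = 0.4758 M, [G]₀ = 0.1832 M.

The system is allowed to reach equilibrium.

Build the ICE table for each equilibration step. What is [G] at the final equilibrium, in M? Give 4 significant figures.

[G]_eq = 1.61 M

Q₀ = 0.01292 vs Keq = 1.0960e+05 ⇒ Q<K, forward
Step 1:
                   X          G
  Initial     0.4758     0.1832
  Change     -0.4758      1.427
  Equil   3.8112e-05       1.61
  solve Keq expr → x = 0.4758; check Q = 1.0960e+05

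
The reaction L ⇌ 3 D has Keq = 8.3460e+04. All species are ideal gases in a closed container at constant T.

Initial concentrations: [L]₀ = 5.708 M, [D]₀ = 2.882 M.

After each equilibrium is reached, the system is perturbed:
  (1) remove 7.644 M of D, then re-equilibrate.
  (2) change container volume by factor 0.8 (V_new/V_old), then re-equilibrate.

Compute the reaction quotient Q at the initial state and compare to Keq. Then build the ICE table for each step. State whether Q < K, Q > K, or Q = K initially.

Q₀ = 4.194; Q < K (proceeds forward)

Q₀ = 4.194 vs Keq = 8.3460e+04 ⇒ Q<K, forward
Step 1:
                   L          D
  Initial      5.708      2.882
  Change      -5.616      16.85
  Equil      0.09202      19.73
  solve Keq expr → x = 5.616; check Q = 8.3460e+04
Then remove 7.644 M of D.
Step 2:
                   L          D
  Initial    0.09202      12.09
  Change    -0.06975     0.2093
  Equil      0.02227       12.3
  solve Keq expr → x = 0.06975; check Q = 8.3460e+04
Then change container volume by factor 0.8 (V_new/V_old).
Step 3:
                   L          D
  Initial    0.02784      15.37
  Change     0.01527   -0.04581
  Equil      0.04311      15.32
  solve Keq expr → x = -0.01527; check Q = 8.3460e+04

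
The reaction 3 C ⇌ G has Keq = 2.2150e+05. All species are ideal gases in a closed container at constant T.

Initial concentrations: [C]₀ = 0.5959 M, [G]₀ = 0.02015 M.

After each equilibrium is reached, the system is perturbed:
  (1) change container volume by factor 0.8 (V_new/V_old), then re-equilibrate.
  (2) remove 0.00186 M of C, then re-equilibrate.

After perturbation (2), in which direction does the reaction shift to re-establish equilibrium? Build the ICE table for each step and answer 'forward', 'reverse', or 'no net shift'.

Direction: reverse

Q₀ = 0.09523 vs Keq = 2.2150e+05 ⇒ Q<K, forward
Step 1:
                    C           G
  I            0.5959     0.02015
  C            -0.586      0.1953
  E          0.009909      0.2155
  solve Keq expr → x = 0.1953; check Q = 2.2150e+05
Then change container volume by factor 0.8 (V_new/V_old).
Step 2:
                    C           G
  I           0.01239      0.2694
  C         -0.001705  5.6818e-04
  E           0.01068      0.2699
  solve Keq expr → x = 5.6818e-04; check Q = 2.2150e+05
Then remove 0.00186 M of C.
Step 3:
                    C           G
  I          0.008821      0.2699
  C          0.001852 -6.1728e-04
  E           0.01067      0.2693
  solve Keq expr → x = -6.1728e-04; check Q = 2.2150e+05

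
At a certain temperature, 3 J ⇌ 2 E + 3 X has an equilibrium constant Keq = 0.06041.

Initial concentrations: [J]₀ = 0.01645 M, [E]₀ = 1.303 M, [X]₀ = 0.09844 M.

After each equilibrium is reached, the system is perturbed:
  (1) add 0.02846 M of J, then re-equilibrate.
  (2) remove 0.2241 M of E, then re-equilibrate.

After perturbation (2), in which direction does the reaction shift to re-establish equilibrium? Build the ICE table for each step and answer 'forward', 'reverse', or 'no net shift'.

Q₀ = 363.8 vs Keq = 0.06041 ⇒ Q>K, reverse
Step 1:
                    J           E           X
  Initial     0.01645       1.303     0.09844
  Change      0.06948    -0.04632    -0.06948
  Equil       0.08593       1.257     0.02896
  solve Keq expr → x = -0.02316; check Q = 0.06041
Then add 0.02846 M of J.
Step 2:
                    J           E           X
  Initial      0.1144       1.257     0.02896
  Change    -0.007105    0.004737    0.007105
  Equil        0.1073       1.261     0.03606
  solve Keq expr → x = 0.002368; check Q = 0.06041
Then remove 0.2241 M of E.
Step 3:
                    J           E           X
  Initial      0.1073       1.037     0.03606
  Change    -0.003588    0.002392    0.003588
  Equil        0.1037        1.04     0.03965
  solve Keq expr → x = 0.001196; check Q = 0.06041

Direction: forward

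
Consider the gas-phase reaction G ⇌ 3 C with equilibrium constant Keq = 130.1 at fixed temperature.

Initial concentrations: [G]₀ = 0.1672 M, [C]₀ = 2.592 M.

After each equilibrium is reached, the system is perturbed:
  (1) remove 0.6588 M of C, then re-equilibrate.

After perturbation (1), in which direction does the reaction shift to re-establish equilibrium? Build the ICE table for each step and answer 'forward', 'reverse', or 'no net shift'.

Direction: forward

Q₀ = 104.2 vs Keq = 130.1 ⇒ Q<K, forward
Step 1:
                   G          C
  init        0.1672      2.592
  Δ         -0.02258    0.06773
  eq          0.1446       2.66
  solve Keq expr → x = 0.02258; check Q = 130.1
Then remove 0.6588 M of C.
Step 2:
                   G          C
  init        0.1446      2.001
  Δ         -0.06367      0.191
  eq         0.08095      2.192
  solve Keq expr → x = 0.06367; check Q = 130.1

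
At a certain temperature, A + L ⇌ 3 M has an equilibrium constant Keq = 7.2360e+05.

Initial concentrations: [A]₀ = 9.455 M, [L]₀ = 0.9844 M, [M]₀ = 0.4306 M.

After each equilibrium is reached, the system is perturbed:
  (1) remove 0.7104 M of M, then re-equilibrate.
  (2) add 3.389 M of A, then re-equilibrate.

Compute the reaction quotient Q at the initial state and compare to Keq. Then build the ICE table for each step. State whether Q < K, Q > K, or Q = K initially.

Q₀ = 0.008578 vs Keq = 7.2360e+05 ⇒ Q<K, forward
Step 1:
                    A           L           M
  I             9.455      0.9844      0.4306
  C           -0.9844     -0.9844       2.953
  E             8.471  6.3211e-06       3.384
  solve Keq expr → x = 0.9844; check Q = 7.2360e+05
Then remove 0.7104 M of M.
Step 2:
                    A           L           M
  I             8.471  6.3211e-06       2.673
  C       -3.2038e-06 -3.2038e-06  9.6115e-06
  E             8.471  3.1173e-06       2.673
  solve Keq expr → x = 3.2038e-06; check Q = 7.2360e+05
Then add 3.389 M of A.
Step 3:
                    A           L           M
  I             11.86  3.1173e-06       2.673
  C       -8.9078e-07 -8.9078e-07  2.6724e-06
  E             11.86  2.2265e-06       2.673
  solve Keq expr → x = 8.9078e-07; check Q = 7.2360e+05

Q₀ = 0.008578; Q < K (proceeds forward)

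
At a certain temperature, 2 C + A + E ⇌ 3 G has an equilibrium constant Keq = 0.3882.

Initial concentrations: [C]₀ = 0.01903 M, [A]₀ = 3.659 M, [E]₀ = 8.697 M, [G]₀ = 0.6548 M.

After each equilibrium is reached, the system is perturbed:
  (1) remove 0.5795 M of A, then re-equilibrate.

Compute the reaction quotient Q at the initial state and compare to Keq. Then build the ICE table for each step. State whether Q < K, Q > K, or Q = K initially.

Q₀ = 24.36; Q > K (proceeds reverse)

Q₀ = 24.36 vs Keq = 0.3882 ⇒ Q>K, reverse
Step 1:
                  C         A         E         G
  init      0.01903     3.659     8.697    0.6548
  Δ         0.08773   0.04387   0.04387   -0.1316
  eq         0.1068     3.703     8.741    0.5232
  solve Keq expr → x = -0.04387; check Q = 0.3882
Then remove 0.5795 M of A.
Step 2:
                  C         A         E         G
  init       0.1068     3.123     8.741    0.5232
  Δ         0.00628   0.00314   0.00314 -0.009421
  eq          0.113     3.127     8.744    0.5138
  solve Keq expr → x = -0.00314; check Q = 0.3882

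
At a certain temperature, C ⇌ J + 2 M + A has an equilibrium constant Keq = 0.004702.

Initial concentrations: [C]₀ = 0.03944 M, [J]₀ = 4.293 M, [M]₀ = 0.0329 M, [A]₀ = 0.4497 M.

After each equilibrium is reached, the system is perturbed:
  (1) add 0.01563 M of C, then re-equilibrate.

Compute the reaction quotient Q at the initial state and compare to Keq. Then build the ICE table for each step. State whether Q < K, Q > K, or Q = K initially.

Q₀ = 0.05298; Q > K (proceeds reverse)

Q₀ = 0.05298 vs Keq = 0.004702 ⇒ Q>K, reverse
Step 1:
                  C         J         M         A
  Initial   0.03944     4.293    0.0329    0.4497
  Change    0.01084  -0.01084  -0.02168  -0.01084
  Equil     0.05028     4.282   0.01122    0.4389
  solve Keq expr → x = -0.01084; check Q = 0.004702
Then add 0.01563 M of C.
Step 2:
                  C         J         M         A
  Initial   0.06591     4.282   0.01122    0.4389
  Change  -7.6903e-04 7.6903e-04  0.001538 7.6903e-04
  Equil     0.06514     4.283   0.01275    0.4396
  solve Keq expr → x = 7.6903e-04; check Q = 0.004702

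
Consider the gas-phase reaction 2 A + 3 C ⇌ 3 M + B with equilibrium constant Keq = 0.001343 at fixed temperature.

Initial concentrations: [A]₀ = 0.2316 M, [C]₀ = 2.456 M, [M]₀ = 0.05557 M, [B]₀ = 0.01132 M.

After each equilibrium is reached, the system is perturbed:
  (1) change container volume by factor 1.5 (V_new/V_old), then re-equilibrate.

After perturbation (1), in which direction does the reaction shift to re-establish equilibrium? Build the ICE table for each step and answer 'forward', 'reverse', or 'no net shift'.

Direction: reverse

Q₀ = 2.4446e-06 vs Keq = 0.001343 ⇒ Q<K, forward
Step 1:
                    A           C           M           B
  I            0.2316       2.456     0.05557     0.01132
  C            -0.087     -0.1305      0.1305      0.0435
  E            0.1446       2.326      0.1861     0.05482
  solve Keq expr → x = 0.0435; check Q = 0.001343
Then change container volume by factor 1.5 (V_new/V_old).
Step 2:
                    A           C           M           B
  I            0.0964        1.55       0.124     0.03655
  C           0.00542    0.008129   -0.008129    -0.00271
  E            0.1018       1.558      0.1159     0.03384
  solve Keq expr → x = -0.00271; check Q = 0.001343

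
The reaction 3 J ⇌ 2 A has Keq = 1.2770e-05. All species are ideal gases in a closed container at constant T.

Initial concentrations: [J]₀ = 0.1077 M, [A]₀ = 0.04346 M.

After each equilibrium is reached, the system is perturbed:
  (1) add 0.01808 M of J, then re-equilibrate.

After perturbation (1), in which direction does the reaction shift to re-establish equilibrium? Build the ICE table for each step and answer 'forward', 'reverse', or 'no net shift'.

Q₀ = 1.512 vs Keq = 1.2770e-05 ⇒ Q>K, reverse
Step 1:
                   J          A
  Initial     0.1077    0.04346
  Change     0.06481    -0.0432
  Equil       0.1725 2.5604e-04
  solve Keq expr → x = -0.0216; check Q = 1.2770e-05
Then add 0.01808 M of J.
Step 2:
                   J          A
  Initial     0.1906 2.5604e-04
  Change  -6.1717e-05 4.1145e-05
  Equil       0.1905 2.9718e-04
  solve Keq expr → x = 2.0572e-05; check Q = 1.2770e-05

Direction: forward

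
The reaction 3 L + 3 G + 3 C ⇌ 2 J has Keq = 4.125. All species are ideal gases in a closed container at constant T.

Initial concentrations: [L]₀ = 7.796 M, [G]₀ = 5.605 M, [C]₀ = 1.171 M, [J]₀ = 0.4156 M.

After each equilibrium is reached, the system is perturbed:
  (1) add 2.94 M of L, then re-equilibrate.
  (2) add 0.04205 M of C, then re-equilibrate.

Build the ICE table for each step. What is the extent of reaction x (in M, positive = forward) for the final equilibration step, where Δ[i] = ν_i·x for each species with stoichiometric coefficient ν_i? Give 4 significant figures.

x = 0.01386 M

Q₀ = 1.2893e-06 vs Keq = 4.125 ⇒ Q<K, forward
Step 1:
                  L         G         C         J
  I           7.796     5.605     1.171    0.4156
  C          -1.147    -1.147    -1.147     0.765
  E           6.649     4.458    0.0235     1.181
  solve Keq expr → x = 0.3825; check Q = 4.125
Then add 2.94 M of L.
Step 2:
                  L         G         C         J
  I           9.589     4.458    0.0235     1.181
  C       -0.007124 -0.007124 -0.007124  0.004749
  E           9.581      4.45   0.01638     1.185
  solve Keq expr → x = 0.002375; check Q = 4.125
Then add 0.04205 M of C.
Step 3:
                  L         G         C         J
  I           9.581      4.45   0.05843     1.185
  C        -0.04157  -0.04157  -0.04157   0.02771
  E            9.54     4.409   0.01686     1.213
  solve Keq expr → x = 0.01386; check Q = 4.125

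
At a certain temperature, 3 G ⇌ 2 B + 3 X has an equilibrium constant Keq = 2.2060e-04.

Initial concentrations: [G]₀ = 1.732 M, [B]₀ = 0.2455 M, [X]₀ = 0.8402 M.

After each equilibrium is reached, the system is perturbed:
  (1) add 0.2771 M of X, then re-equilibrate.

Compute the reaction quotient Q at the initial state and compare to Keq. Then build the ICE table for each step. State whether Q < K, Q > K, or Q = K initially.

Q₀ = 0.00688 vs Keq = 2.2060e-04 ⇒ Q>K, reverse
Step 1:
                  G         B         X
  init        1.732    0.2455    0.8402
  Δ          0.2369   -0.1579   -0.2369
  eq          1.969   0.08757    0.6033
  solve Keq expr → x = -0.07897; check Q = 2.2060e-04
Then add 0.2771 M of X.
Step 2:
                  G         B         X
  init        1.969   0.08757    0.8804
  Δ         0.04744  -0.03163  -0.04744
  eq          2.016   0.05594     0.833
  solve Keq expr → x = -0.01581; check Q = 2.2060e-04

Q₀ = 0.00688; Q > K (proceeds reverse)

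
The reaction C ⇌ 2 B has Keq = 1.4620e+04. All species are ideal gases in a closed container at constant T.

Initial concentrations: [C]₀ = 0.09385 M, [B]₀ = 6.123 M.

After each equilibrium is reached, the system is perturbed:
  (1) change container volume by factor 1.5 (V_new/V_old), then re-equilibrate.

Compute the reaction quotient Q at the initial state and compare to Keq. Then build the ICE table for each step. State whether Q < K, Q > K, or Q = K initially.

Q₀ = 399.5; Q < K (proceeds forward)

Q₀ = 399.5 vs Keq = 1.4620e+04 ⇒ Q<K, forward
Step 1:
                    C           B
  I           0.09385       6.123
  C          -0.09113      0.1823
  E          0.002719       6.305
  solve Keq expr → x = 0.09113; check Q = 1.4620e+04
Then change container volume by factor 1.5 (V_new/V_old).
Step 2:
                    C           B
  I          0.001813       4.204
  C       -6.0360e-04    0.001207
  E          0.001209       4.205
  solve Keq expr → x = 6.0360e-04; check Q = 1.4620e+04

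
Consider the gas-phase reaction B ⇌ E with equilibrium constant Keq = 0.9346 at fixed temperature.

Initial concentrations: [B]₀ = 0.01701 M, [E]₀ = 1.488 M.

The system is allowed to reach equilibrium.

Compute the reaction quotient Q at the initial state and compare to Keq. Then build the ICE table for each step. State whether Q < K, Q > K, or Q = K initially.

Q₀ = 87.48 vs Keq = 0.9346 ⇒ Q>K, reverse
Step 1:
                   B          E
  init       0.01701      1.488
  Δ           0.7609    -0.7609
  eq          0.7779     0.7271
  solve Keq expr → x = -0.7609; check Q = 0.9346

Q₀ = 87.48; Q > K (proceeds reverse)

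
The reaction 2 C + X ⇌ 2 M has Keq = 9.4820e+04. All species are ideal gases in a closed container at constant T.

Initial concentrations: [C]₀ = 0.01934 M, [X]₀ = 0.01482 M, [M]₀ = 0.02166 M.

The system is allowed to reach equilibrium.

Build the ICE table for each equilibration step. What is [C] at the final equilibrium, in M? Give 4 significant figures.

Q₀ = 84.64 vs Keq = 9.4820e+04 ⇒ Q<K, forward
Step 1:
                  C         X         M
  init      0.01934   0.01482   0.02166
  Δ        -0.01769 -0.008844   0.01769
  eq       0.001653  0.005976   0.03935
  solve Keq expr → x = 0.008844; check Q = 9.4820e+04

[C]_eq = 0.001653 M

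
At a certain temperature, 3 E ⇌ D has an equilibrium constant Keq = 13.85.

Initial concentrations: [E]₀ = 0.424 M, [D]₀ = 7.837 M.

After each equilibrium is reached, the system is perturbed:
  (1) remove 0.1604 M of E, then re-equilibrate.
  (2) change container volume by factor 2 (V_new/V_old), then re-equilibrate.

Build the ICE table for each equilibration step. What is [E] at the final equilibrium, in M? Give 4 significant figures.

[E]_eq = 0.6468 M

Q₀ = 102.8 vs Keq = 13.85 ⇒ Q>K, reverse
Step 1:
                    E           D
  init          0.424       7.837
  Δ            0.3984     -0.1328
  eq           0.8224       7.704
  solve Keq expr → x = -0.1328; check Q = 13.85
Then remove 0.1604 M of E.
Step 2:
                    E           D
  init          0.662       7.704
  Δ            0.1585    -0.05284
  eq           0.8205       7.651
  solve Keq expr → x = -0.05284; check Q = 13.85
Then change container volume by factor 2 (V_new/V_old).
Step 3:
                    E           D
  init         0.4103       3.826
  Δ            0.2365    -0.07883
  eq           0.6468       3.747
  solve Keq expr → x = -0.07883; check Q = 13.85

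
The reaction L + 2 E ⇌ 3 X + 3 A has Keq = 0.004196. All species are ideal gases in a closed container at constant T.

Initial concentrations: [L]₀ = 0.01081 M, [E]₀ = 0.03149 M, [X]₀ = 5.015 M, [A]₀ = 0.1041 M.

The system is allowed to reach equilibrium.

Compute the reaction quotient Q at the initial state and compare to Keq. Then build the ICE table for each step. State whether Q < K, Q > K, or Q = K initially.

Q₀ = 1.3274e+04 vs Keq = 0.004196 ⇒ Q>K, reverse
Step 1:
                    L           E           X           A
  init        0.01081     0.03149       5.015      0.1041
  Δ           0.03387     0.06774     -0.1016     -0.1016
  eq          0.04468     0.09923       4.913    0.002497
  solve Keq expr → x = -0.03387; check Q = 0.004196

Q₀ = 1.3274e+04; Q > K (proceeds reverse)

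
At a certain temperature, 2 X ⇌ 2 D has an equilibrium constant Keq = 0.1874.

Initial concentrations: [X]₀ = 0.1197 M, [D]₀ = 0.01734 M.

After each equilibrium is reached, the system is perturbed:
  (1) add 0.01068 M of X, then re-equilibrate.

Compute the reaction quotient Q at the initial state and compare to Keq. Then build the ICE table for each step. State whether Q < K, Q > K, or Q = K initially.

Q₀ = 0.02099; Q < K (proceeds forward)

Q₀ = 0.02099 vs Keq = 0.1874 ⇒ Q<K, forward
Step 1:
                  X         D
  I          0.1197   0.01734
  C        -0.02406   0.02406
  E         0.09564    0.0414
  solve Keq expr → x = 0.01203; check Q = 0.1874
Then add 0.01068 M of X.
Step 2:
                  X         D
  I          0.1063    0.0414
  C       -0.003227  0.003227
  E          0.1031   0.04463
  solve Keq expr → x = 0.001613; check Q = 0.1874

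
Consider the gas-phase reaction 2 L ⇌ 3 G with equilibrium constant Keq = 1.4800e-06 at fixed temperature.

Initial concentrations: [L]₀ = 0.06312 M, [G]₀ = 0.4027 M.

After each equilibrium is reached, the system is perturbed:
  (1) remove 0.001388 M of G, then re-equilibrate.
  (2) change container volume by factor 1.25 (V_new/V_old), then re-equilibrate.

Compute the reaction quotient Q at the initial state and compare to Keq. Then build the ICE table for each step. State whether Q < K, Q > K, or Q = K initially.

Q₀ = 16.39; Q > K (proceeds reverse)

Q₀ = 16.39 vs Keq = 1.4800e-06 ⇒ Q>K, reverse
Step 1:
                  L         G
  Initial   0.06312    0.4027
  Change     0.2649   -0.3973
  Equil       0.328   0.00542
  solve Keq expr → x = -0.1324; check Q = 1.4800e-06
Then remove 0.001388 M of G.
Step 2:
                  L         G
  Initial     0.328  0.004032
  Change  -9.1858e-04  0.001378
  Equil      0.3271   0.00541
  solve Keq expr → x = 4.5929e-04; check Q = 1.4800e-06
Then change container volume by factor 1.25 (V_new/V_old).
Step 3:
                  L         G
  Initial    0.2616  0.004328
  Change  -2.2103e-04 3.3155e-04
  Equil      0.2614  0.004659
  solve Keq expr → x = 1.1052e-04; check Q = 1.4800e-06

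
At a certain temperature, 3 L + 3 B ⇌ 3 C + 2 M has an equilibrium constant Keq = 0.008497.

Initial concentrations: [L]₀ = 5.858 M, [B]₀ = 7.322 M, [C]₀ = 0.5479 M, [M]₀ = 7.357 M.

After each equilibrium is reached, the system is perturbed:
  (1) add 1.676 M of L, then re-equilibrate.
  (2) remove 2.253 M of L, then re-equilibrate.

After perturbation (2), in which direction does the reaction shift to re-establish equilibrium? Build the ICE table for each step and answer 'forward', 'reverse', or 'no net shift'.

Direction: reverse

Q₀ = 1.1282e-04 vs Keq = 0.008497 ⇒ Q<K, forward
Step 1:
                    L           B           C           M
  Initial       5.858       7.322      0.5479       7.357
  Change        -1.01       -1.01        1.01       0.673
  Equil         4.848       6.312       1.557        8.03
  solve Keq expr → x = 0.3365; check Q = 0.008497
Then add 1.676 M of L.
Step 2:
                    L           B           C           M
  Initial       6.524       6.312       1.557        8.03
  Change      -0.3093     -0.3093      0.3093      0.2062
  Equil         6.215       6.003       1.867       8.236
  solve Keq expr → x = 0.1031; check Q = 0.008497
Then remove 2.253 M of L.
Step 3:
                    L           B           C           M
  Initial       3.962       6.003       1.867       8.236
  Change       0.4234      0.4234     -0.4234     -0.2823
  Equil         4.386       6.427       1.443       7.954
  solve Keq expr → x = -0.1411; check Q = 0.008497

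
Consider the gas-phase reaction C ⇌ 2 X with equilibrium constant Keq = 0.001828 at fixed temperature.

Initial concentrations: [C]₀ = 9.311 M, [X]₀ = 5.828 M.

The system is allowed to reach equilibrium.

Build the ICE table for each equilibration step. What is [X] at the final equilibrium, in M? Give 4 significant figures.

[X]_eq = 0.149 M

Q₀ = 3.648 vs Keq = 0.001828 ⇒ Q>K, reverse
Step 1:
                   C          X
  I            9.311      5.828
  C            2.839     -5.679
  E            12.15      0.149
  solve Keq expr → x = -2.839; check Q = 0.001828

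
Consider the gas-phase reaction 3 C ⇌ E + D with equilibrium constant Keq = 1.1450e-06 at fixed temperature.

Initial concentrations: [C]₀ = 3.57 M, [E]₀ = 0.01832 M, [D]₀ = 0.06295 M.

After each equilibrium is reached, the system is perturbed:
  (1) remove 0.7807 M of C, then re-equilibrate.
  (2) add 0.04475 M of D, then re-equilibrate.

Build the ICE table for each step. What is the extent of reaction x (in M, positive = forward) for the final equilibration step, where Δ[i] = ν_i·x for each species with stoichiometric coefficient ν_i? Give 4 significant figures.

x = -2.8813e-04 M

Q₀ = 2.5346e-05 vs Keq = 1.1450e-06 ⇒ Q>K, reverse
Step 1:
                  C         E         D
  init         3.57   0.01832   0.06295
  Δ          0.0514  -0.01713  -0.01713
  eq          3.621  0.001187   0.04582
  solve Keq expr → x = -0.01713; check Q = 1.1450e-06
Then remove 0.7807 M of C.
Step 2:
                  C         E         D
  init        2.841  0.001187   0.04582
  Δ        0.001816 -6.0523e-04 -6.0523e-04
  eq          2.843 5.8165e-04   0.04521
  solve Keq expr → x = -6.0523e-04; check Q = 1.1450e-06
Then add 0.04475 M of D.
Step 3:
                  C         E         D
  init        2.843 5.8165e-04   0.08996
  Δ       8.6438e-04 -2.8813e-04 -2.8813e-04
  eq          2.843 2.9353e-04   0.08967
  solve Keq expr → x = -2.8813e-04; check Q = 1.1450e-06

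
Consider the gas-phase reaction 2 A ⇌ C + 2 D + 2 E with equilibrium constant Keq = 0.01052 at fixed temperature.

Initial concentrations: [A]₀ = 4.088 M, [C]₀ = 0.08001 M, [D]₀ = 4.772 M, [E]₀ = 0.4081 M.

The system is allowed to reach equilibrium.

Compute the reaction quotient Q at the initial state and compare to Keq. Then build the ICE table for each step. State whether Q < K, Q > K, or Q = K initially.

Q₀ = 0.01816; Q > K (proceeds reverse)

Q₀ = 0.01816 vs Keq = 0.01052 ⇒ Q>K, reverse
Step 1:
                   A          C          D          E
  Initial      4.088    0.08001      4.772     0.4081
  Change     0.04106   -0.02053   -0.04106   -0.04106
  Equil        4.129    0.05948      4.731      0.367
  solve Keq expr → x = -0.02053; check Q = 0.01052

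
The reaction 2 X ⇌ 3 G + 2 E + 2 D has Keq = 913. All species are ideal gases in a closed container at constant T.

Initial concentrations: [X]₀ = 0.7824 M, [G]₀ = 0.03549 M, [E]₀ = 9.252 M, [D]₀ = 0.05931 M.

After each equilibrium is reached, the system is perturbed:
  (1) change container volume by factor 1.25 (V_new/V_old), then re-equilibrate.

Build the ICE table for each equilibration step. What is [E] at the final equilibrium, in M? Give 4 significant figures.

Q₀ = 2.1988e-05 vs Keq = 913 ⇒ Q<K, forward
Step 1:
                  X         G         E         D
  init       0.7824   0.03549     9.252   0.05931
  Δ         -0.5932    0.8898    0.5932    0.5932
  eq         0.1892    0.9253     9.845    0.6525
  solve Keq expr → x = 0.2966; check Q = 913
Then change container volume by factor 1.25 (V_new/V_old).
Step 2:
                  X         G         E         D
  init       0.1514    0.7402     7.876     0.522
  Δ        -0.04399   0.06598   0.04399   0.04399
  eq         0.1074    0.8062      7.92     0.566
  solve Keq expr → x = 0.02199; check Q = 913

[E]_eq = 7.92 M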